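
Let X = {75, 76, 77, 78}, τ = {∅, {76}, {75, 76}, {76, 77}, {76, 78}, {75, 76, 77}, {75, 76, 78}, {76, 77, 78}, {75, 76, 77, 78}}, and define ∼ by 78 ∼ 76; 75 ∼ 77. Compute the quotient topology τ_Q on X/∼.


X/∼ = {[75=77], [76=78]}; |τ_Q| = 3.

Equivalence classes: [75=77], [76=78].
Quotient map π: X → X/∼ sends 75 ↦ [75=77], 76 ↦ [76=78], 77 ↦ [75=77], 78 ↦ [76=78].
For each subset V ⊆ X/∼, compute π^{-1}(V) ⊆ X and check whether π^{-1}(V) ∈ τ. V is open in τ_Q iff π^{-1}(V) ∈ τ.
  V = {}: π^{-1}(V) = ∅ ∈ τ ✓.
  V = {[75=77]}: π^{-1}(V) = {75, 77} ∉ τ ✗.
  V = {[76=78]}: π^{-1}(V) = {76, 78} ∈ τ ✓.
  V = {[75=77], [76=78]}: π^{-1}(V) = {75, 76, 77, 78} ∈ τ ✓.
Open sets in the quotient: τ_Q = {{}, {[76=78]}, {[75=77], [76=78]}} (3 elements).


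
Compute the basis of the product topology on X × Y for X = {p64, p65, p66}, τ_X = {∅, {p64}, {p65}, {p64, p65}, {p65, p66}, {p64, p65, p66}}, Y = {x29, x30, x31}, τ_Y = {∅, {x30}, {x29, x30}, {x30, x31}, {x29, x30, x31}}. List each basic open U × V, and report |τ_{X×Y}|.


Basis B = {∅ × ∅, {p64} × {x30}, {p65} × {x30}, {p64} × {x29, x30}, {p64} × {x30, x31}, {p64, p65} × {x30}, {p65} × {x29, x30}, {p65} × {x30, x31}, {p65, p66} × {x30}, {p64} × {x29, x30, x31}, {p64, p65, p66} × {x30}, {p65} × {x29, x30, x31}, {p64, p65} × {x29, x30}, {p64, p65} × {x30, x31}, {p65, p66} × {x29, x30}, {p65, p66} × {x30, x31}, {p64, p65} × {x29, x30, x31}, {p64, p65, p66} × {x29, x30}, {p64, p65, p66} × {x30, x31}, {p65, p66} × {x29, x30, x31}, {p64, p65, p66} × {x29, x30, x31}}; |τ_{X×Y}| = 70.

Enumerate products U × V with U ∈ τ_X, V ∈ τ_Y (deduplicated):
  ∅ × ∅ = {} (∅)
  {p64} × {x30} = {(p64,x30)}
  {p65} × {x30} = {(p65,x30)}
  {p64} × {x29, x30} = {(p64,x29), (p64,x30)}
  {p64} × {x30, x31} = {(p64,x30), (p64,x31)}
  {p64, p65} × {x30} = {(p64,x30), (p65,x30)}
  {p65} × {x29, x30} = {(p65,x29), (p65,x30)}
  {p65} × {x30, x31} = {(p65,x30), (p65,x31)}
  {p65, p66} × {x30} = {(p65,x30), (p66,x30)}
  {p64} × {x29, x30, x31} = {(p64,x29), (p64,x30), (p64,x31)}
  {p64, p65, p66} × {x30} = {(p64,x30), (p65,x30), (p66,x30)}
  {p65} × {x29, x30, x31} = {(p65,x29), (p65,x30), (p65,x31)}
  {p64, p65} × {x29, x30} = {(p64,x29), (p64,x30), (p65,x29), (p65,x30)}
  {p64, p65} × {x30, x31} = {(p64,x30), (p64,x31), (p65,x30), (p65,x31)}
  {p65, p66} × {x29, x30} = {(p65,x29), (p65,x30), (p66,x29), (p66,x30)}
  {p65, p66} × {x30, x31} = {(p65,x30), (p65,x31), (p66,x30), (p66,x31)}
  {p64, p65} × {x29, x30, x31} = {(p64,x29), (p64,x30), (p64,x31), (p65,x29), (p65,x30), (p65,x31)}
  {p64, p65, p66} × {x29, x30} = {(p64,x29), (p64,x30), (p65,x29), (p65,x30), (p66,x29), (p66,x30)}
  {p64, p65, p66} × {x30, x31} = {(p64,x30), (p64,x31), (p65,x30), (p65,x31), (p66,x30), (p66,x31)}
  {p65, p66} × {x29, x30, x31} = {(p65,x29), (p65,x30), (p65,x31), (p66,x29), (p66,x30), (p66,x31)}
  {p64, p65, p66} × {x29, x30, x31} = {(p64,x29), (p64,x30), (p64,x31), (p65,x29), (p65,x30), (p65,x31), (p66,x29), (p66,x30), (p66,x31)}
These 21 distinct sets form the basis B.
Close under arbitrary unions to get τ_{X×Y}; counting gives |τ_{X×Y}| = 70.


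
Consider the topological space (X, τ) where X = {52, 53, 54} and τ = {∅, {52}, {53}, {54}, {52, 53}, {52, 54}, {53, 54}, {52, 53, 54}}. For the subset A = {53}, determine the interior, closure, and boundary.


int(A) = {53}, cl(A) = {53}, ∂A = ∅.

Closed sets in (X, τ) are complements of opens:
  closed(X, τ) = {∅, {52}, {53}, {54}, {52, 53}, {52, 54}, {53, 54}, {52, 53, 54}}.
int(A) = ⋃ {U ∈ τ : U ⊆ A}. Opens contained in A: ∅, {53}.
Taking the union of these: int(A) = {53}.
cl(A) = ⋂ {C closed : A ⊆ C}. Closed sets containing A: {53}, {52, 53}, {53, 54}, {52, 53, 54}.
Intersecting these: cl(A) = {53}.
∂A = cl(A) ∖ int(A) = {53} ∖ {53} = ∅.


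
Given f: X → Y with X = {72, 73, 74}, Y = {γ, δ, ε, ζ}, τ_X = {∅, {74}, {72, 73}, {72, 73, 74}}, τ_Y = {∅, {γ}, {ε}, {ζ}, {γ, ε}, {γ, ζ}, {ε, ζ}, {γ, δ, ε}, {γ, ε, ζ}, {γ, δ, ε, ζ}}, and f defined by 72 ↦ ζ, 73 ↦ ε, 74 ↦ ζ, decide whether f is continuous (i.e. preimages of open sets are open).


f is NOT continuous.

Compute f^{-1}(U) for each U ∈ τ_Y:
  U = ∅: f^{-1}(U) = ∅ ∈ τ_X ✓.
  U = {γ}: f^{-1}(U) = ∅ ∈ τ_X ✓.
  U = {ε}: f^{-1}(U) = {73} ∉ τ_X ✗.
  U = {ζ}: f^{-1}(U) = {72, 74} ∉ τ_X ✗.
  U = {γ, ε}: f^{-1}(U) = {73} ∉ τ_X ✗.
  U = {γ, ζ}: f^{-1}(U) = {72, 74} ∉ τ_X ✗.
  U = {ε, ζ}: f^{-1}(U) = {72, 73, 74} ∈ τ_X ✓.
  U = {γ, δ, ε}: f^{-1}(U) = {73} ∉ τ_X ✗.
  U = {γ, ε, ζ}: f^{-1}(U) = {72, 73, 74} ∈ τ_X ✓.
  U = {γ, δ, ε, ζ}: f^{-1}(U) = {72, 73, 74} ∈ τ_X ✓.
Found U = {ε} with f^{-1}(U) = {73} not in τ_X. Therefore f is NOT continuous.


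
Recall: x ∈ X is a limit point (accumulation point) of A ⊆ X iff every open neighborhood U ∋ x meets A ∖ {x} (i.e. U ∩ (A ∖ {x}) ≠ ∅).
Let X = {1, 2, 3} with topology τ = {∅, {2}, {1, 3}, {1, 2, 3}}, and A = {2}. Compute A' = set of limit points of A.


A' = ∅

For each x ∈ X, list the open sets U ∈ τ with x ∈ U, then check whether U ∩ (A ∖ {x}) ≠ ∅ for every such U.
  x = 1: open {1, 3} ∋ x has {1, 3} ∩ (A ∖ {1}) = ∅, so x is NOT a limit point.
  x = 2: open {2} ∋ x has {2} ∩ (A ∖ {2}) = ∅, so x is NOT a limit point.
  x = 3: open {1, 3} ∋ x has {1, 3} ∩ (A ∖ {3}) = ∅, so x is NOT a limit point.
Collecting: A' = ∅.


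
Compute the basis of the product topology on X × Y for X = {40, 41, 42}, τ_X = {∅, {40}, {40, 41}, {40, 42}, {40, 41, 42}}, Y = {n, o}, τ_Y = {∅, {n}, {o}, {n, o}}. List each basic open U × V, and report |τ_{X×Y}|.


Basis B = {∅ × ∅, {40} × {n}, {40} × {o}, {40} × {n, o}, {40, 41} × {n}, {40, 42} × {n}, {40, 41} × {o}, {40, 42} × {o}, {40, 41, 42} × {n}, {40, 41, 42} × {o}, {40, 41} × {n, o}, {40, 42} × {n, o}, {40, 41, 42} × {n, o}}; |τ_{X×Y}| = 25.

Enumerate products U × V with U ∈ τ_X, V ∈ τ_Y (deduplicated):
  ∅ × ∅ = {} (∅)
  {40} × {n} = {(40,n)}
  {40} × {o} = {(40,o)}
  {40} × {n, o} = {(40,n), (40,o)}
  {40, 41} × {n} = {(40,n), (41,n)}
  {40, 42} × {n} = {(40,n), (42,n)}
  {40, 41} × {o} = {(40,o), (41,o)}
  {40, 42} × {o} = {(40,o), (42,o)}
  {40, 41, 42} × {n} = {(40,n), (41,n), (42,n)}
  {40, 41, 42} × {o} = {(40,o), (41,o), (42,o)}
  {40, 41} × {n, o} = {(40,n), (40,o), (41,n), (41,o)}
  {40, 42} × {n, o} = {(40,n), (40,o), (42,n), (42,o)}
  {40, 41, 42} × {n, o} = {(40,n), (40,o), (41,n), (41,o), (42,n), (42,o)}
These 13 distinct sets form the basis B.
Close under arbitrary unions to get τ_{X×Y}; counting gives |τ_{X×Y}| = 25.


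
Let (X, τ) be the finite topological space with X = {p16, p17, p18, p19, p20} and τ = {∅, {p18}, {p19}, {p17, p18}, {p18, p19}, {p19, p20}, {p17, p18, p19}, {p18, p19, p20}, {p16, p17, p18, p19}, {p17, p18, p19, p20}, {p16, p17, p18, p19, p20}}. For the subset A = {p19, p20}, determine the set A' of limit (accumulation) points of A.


A' = {p16, p20}

For each x ∈ X, list the open sets U ∈ τ with x ∈ U, then check whether U ∩ (A ∖ {x}) ≠ ∅ for every such U.
  x = p16: opens ∋ x are {p16, p17, p18, p19}, {p16, p17, p18, p19, p20}; each meets A ∖ {p16}, so x IS a limit point.
  x = p17: open {p17, p18} ∋ x has {p17, p18} ∩ (A ∖ {p17}) = ∅, so x is NOT a limit point.
  x = p18: open {p18} ∋ x has {p18} ∩ (A ∖ {p18}) = ∅, so x is NOT a limit point.
  x = p19: open {p19} ∋ x has {p19} ∩ (A ∖ {p19}) = ∅, so x is NOT a limit point.
  x = p20: opens ∋ x are {p19, p20}, {p18, p19, p20}, {p17, p18, p19, p20}, {p16, p17, p18, p19, p20}; each meets A ∖ {p20}, so x IS a limit point.
Collecting: A' = {p16, p20}.


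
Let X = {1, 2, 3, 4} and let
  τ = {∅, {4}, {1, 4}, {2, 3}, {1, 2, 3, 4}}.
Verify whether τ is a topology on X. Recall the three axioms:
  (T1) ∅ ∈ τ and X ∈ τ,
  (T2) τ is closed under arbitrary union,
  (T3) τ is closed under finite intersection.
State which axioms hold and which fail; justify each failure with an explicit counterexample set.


τ is NOT a topology on X.

Axiom (T1): ∅ ∈ τ? Yes; X ∈ τ? Yes.
Axiom (T2/T3): check pairwise unions and intersections of members of τ.
Counterexample for (T2): {4} ∪ {2, 3} = {2, 3, 4} ∉ τ. Therefore τ is NOT a topology.


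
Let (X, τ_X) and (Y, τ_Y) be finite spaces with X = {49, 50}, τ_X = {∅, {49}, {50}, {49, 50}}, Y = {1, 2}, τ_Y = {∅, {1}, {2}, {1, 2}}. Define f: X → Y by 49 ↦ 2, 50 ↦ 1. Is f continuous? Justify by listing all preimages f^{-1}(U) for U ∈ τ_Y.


f IS continuous.

Compute f^{-1}(U) for each U ∈ τ_Y:
  U = ∅: f^{-1}(U) = ∅ ∈ τ_X ✓.
  U = {1}: f^{-1}(U) = {50} ∈ τ_X ✓.
  U = {2}: f^{-1}(U) = {49} ∈ τ_X ✓.
  U = {1, 2}: f^{-1}(U) = {49, 50} ∈ τ_X ✓.
Every preimage lies in τ_X, so f IS continuous.


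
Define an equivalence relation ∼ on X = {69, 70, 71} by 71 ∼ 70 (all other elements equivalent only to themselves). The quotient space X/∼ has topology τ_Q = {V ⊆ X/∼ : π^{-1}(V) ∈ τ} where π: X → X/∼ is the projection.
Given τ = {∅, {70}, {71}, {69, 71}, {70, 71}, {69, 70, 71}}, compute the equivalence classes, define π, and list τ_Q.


X/∼ = {[69], [70=71]}; |τ_Q| = 3.

Equivalence classes: [69], [70=71].
Quotient map π: X → X/∼ sends 69 ↦ [69], 70 ↦ [70=71], 71 ↦ [70=71].
For each subset V ⊆ X/∼, compute π^{-1}(V) ⊆ X and check whether π^{-1}(V) ∈ τ. V is open in τ_Q iff π^{-1}(V) ∈ τ.
  V = {}: π^{-1}(V) = ∅ ∈ τ ✓.
  V = {[69]}: π^{-1}(V) = {69} ∉ τ ✗.
  V = {[70=71]}: π^{-1}(V) = {70, 71} ∈ τ ✓.
  V = {[69], [70=71]}: π^{-1}(V) = {69, 70, 71} ∈ τ ✓.
Open sets in the quotient: τ_Q = {{}, {[70=71]}, {[69], [70=71]}} (3 elements).


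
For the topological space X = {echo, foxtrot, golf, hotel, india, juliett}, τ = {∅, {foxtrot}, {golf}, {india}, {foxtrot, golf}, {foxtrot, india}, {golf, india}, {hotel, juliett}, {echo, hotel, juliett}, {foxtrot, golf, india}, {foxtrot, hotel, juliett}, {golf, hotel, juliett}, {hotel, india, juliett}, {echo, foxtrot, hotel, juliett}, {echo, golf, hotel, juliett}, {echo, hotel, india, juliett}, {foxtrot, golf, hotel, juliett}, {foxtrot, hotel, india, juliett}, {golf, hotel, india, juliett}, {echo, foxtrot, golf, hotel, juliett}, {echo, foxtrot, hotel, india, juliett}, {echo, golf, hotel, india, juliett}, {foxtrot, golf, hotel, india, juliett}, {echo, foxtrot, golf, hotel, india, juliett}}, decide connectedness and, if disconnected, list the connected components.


(X, τ) is disconnected; components = [{foxtrot}, {golf}, {india}, {echo, hotel, juliett}].

Find clopen sets (U ∈ τ with X ∖ U ∈ τ):
  U = ∅, X ∖ U = {echo, foxtrot, golf, hotel, india, juliett} — both open, so U is clopen.
  U = {foxtrot}, X ∖ U = {echo, golf, hotel, india, juliett} — both open, so U is clopen.
  U = {golf}, X ∖ U = {echo, foxtrot, hotel, india, juliett} — both open, so U is clopen.
  U = {india}, X ∖ U = {echo, foxtrot, golf, hotel, juliett} — both open, so U is clopen.
  U = {foxtrot, golf}, X ∖ U = {echo, hotel, india, juliett} — both open, so U is clopen.
  U = {foxtrot, india}, X ∖ U = {echo, golf, hotel, juliett} — both open, so U is clopen.
  U = {golf, india}, X ∖ U = {echo, foxtrot, hotel, juliett} — both open, so U is clopen.
  U = {echo, hotel, juliett}, X ∖ U = {foxtrot, golf, india} — both open, so U is clopen.
  U = {foxtrot, golf, india}, X ∖ U = {echo, hotel, juliett} — both open, so U is clopen.
  U = {echo, foxtrot, hotel, juliett}, X ∖ U = {golf, india} — both open, so U is clopen.
  U = {echo, golf, hotel, juliett}, X ∖ U = {foxtrot, india} — both open, so U is clopen.
  U = {echo, hotel, india, juliett}, X ∖ U = {foxtrot, golf} — both open, so U is clopen.
  U = {echo, foxtrot, golf, hotel, juliett}, X ∖ U = {india} — both open, so U is clopen.
  U = {echo, foxtrot, hotel, india, juliett}, X ∖ U = {golf} — both open, so U is clopen.
  U = {echo, golf, hotel, india, juliett}, X ∖ U = {foxtrot} — both open, so U is clopen.
  U = {echo, foxtrot, golf, hotel, india, juliett}, X ∖ U = ∅ — both open, so U is clopen.
Nontrivial clopen(s) exist: e.g. {echo, golf, hotel, india, juliett}. So (X, τ) is disconnected.
Compute connected components by grouping points that agree on all clopens:
  component: {foxtrot}
  component: {golf}
  component: {india}
  component: {echo, hotel, juliett}


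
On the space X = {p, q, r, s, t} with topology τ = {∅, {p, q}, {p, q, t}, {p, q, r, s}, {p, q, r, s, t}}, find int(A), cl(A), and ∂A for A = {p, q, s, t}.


int(A) = {p, q, t}, cl(A) = {p, q, r, s, t}, ∂A = {r, s}.

Closed sets in (X, τ) are complements of opens:
  closed(X, τ) = {∅, {t}, {r, s}, {r, s, t}, {p, q, r, s, t}}.
int(A) = ⋃ {U ∈ τ : U ⊆ A}. Opens contained in A: ∅, {p, q}, {p, q, t}.
Taking the union of these: int(A) = {p, q, t}.
cl(A) = ⋂ {C closed : A ⊆ C}. Closed sets containing A: {p, q, r, s, t}.
Intersecting these: cl(A) = {p, q, r, s, t}.
∂A = cl(A) ∖ int(A) = {p, q, r, s, t} ∖ {p, q, t} = {r, s}.


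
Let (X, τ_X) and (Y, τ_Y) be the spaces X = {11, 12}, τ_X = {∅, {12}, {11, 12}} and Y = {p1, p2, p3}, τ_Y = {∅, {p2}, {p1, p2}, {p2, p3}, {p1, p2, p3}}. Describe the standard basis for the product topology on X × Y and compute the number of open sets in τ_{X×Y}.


Basis B = {∅ × ∅, {12} × {p2}, {11, 12} × {p2}, {12} × {p1, p2}, {12} × {p2, p3}, {12} × {p1, p2, p3}, {11, 12} × {p1, p2}, {11, 12} × {p2, p3}, {11, 12} × {p1, p2, p3}}; |τ_{X×Y}| = 14.

Enumerate products U × V with U ∈ τ_X, V ∈ τ_Y (deduplicated):
  ∅ × ∅ = {} (∅)
  {12} × {p2} = {(12,p2)}
  {11, 12} × {p2} = {(11,p2), (12,p2)}
  {12} × {p1, p2} = {(12,p1), (12,p2)}
  {12} × {p2, p3} = {(12,p2), (12,p3)}
  {12} × {p1, p2, p3} = {(12,p1), (12,p2), (12,p3)}
  {11, 12} × {p1, p2} = {(11,p1), (11,p2), (12,p1), (12,p2)}
  {11, 12} × {p2, p3} = {(11,p2), (11,p3), (12,p2), (12,p3)}
  {11, 12} × {p1, p2, p3} = {(11,p1), (11,p2), (11,p3), (12,p1), (12,p2), (12,p3)}
These 9 distinct sets form the basis B.
Close under arbitrary unions to get τ_{X×Y}; counting gives |τ_{X×Y}| = 14.


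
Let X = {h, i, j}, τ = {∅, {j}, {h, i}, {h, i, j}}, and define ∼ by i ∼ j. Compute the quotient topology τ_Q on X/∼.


X/∼ = {[h], [i=j]}; |τ_Q| = 2.

Equivalence classes: [h], [i=j].
Quotient map π: X → X/∼ sends h ↦ [h], i ↦ [i=j], j ↦ [i=j].
For each subset V ⊆ X/∼, compute π^{-1}(V) ⊆ X and check whether π^{-1}(V) ∈ τ. V is open in τ_Q iff π^{-1}(V) ∈ τ.
  V = {}: π^{-1}(V) = ∅ ∈ τ ✓.
  V = {[h]}: π^{-1}(V) = {h} ∉ τ ✗.
  V = {[i=j]}: π^{-1}(V) = {i, j} ∉ τ ✗.
  V = {[h], [i=j]}: π^{-1}(V) = {h, i, j} ∈ τ ✓.
Open sets in the quotient: τ_Q = {{}, {[h], [i=j]}} (2 elements).


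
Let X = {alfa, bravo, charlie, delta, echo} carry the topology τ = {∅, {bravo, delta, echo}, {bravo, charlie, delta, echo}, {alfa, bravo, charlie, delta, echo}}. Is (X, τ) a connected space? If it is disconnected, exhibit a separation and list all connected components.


(X, τ) is connected.

Find clopen sets (U ∈ τ with X ∖ U ∈ τ):
  U = ∅, X ∖ U = {alfa, bravo, charlie, delta, echo} — both open, so U is clopen.
  U = {alfa, bravo, charlie, delta, echo}, X ∖ U = ∅ — both open, so U is clopen.
Only trivial clopens (∅ and X) exist, so (X, τ) is connected.
Compute connected components by grouping points that agree on all clopens:
  component: {alfa, bravo, charlie, delta, echo}


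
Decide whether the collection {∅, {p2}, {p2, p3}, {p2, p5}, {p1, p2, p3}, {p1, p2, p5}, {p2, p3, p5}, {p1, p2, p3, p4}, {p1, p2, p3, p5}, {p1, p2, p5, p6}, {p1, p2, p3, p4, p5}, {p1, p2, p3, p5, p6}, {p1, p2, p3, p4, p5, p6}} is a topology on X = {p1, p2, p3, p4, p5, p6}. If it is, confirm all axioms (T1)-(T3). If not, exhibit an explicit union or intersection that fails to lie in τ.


τ is NOT a topology on X.

Axiom (T1): ∅ ∈ τ? Yes; X ∈ τ? Yes.
Axiom (T2/T3): check pairwise unions and intersections of members of τ.
Counterexample for (T3): {p1, p2, p3} ∩ {p1, p2, p5} = {p1, p2} ∉ τ. Therefore τ is NOT a topology.


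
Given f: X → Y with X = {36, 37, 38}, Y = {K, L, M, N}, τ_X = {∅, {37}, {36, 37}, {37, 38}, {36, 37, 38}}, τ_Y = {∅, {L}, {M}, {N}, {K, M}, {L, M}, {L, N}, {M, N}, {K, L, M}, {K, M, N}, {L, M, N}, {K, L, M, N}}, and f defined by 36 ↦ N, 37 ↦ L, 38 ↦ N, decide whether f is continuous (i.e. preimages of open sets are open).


f is NOT continuous.

Compute f^{-1}(U) for each U ∈ τ_Y:
  U = ∅: f^{-1}(U) = ∅ ∈ τ_X ✓.
  U = {L}: f^{-1}(U) = {37} ∈ τ_X ✓.
  U = {M}: f^{-1}(U) = ∅ ∈ τ_X ✓.
  U = {N}: f^{-1}(U) = {36, 38} ∉ τ_X ✗.
  U = {K, M}: f^{-1}(U) = ∅ ∈ τ_X ✓.
  U = {L, M}: f^{-1}(U) = {37} ∈ τ_X ✓.
  U = {L, N}: f^{-1}(U) = {36, 37, 38} ∈ τ_X ✓.
  U = {M, N}: f^{-1}(U) = {36, 38} ∉ τ_X ✗.
  U = {K, L, M}: f^{-1}(U) = {37} ∈ τ_X ✓.
  U = {K, M, N}: f^{-1}(U) = {36, 38} ∉ τ_X ✗.
  U = {L, M, N}: f^{-1}(U) = {36, 37, 38} ∈ τ_X ✓.
  U = {K, L, M, N}: f^{-1}(U) = {36, 37, 38} ∈ τ_X ✓.
Found U = {N} with f^{-1}(U) = {36, 38} not in τ_X. Therefore f is NOT continuous.


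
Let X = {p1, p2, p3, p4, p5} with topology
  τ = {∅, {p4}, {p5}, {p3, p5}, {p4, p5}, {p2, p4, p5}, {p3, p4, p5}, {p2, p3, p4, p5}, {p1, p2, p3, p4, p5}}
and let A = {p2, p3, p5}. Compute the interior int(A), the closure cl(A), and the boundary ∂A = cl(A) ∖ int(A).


int(A) = {p3, p5}, cl(A) = {p1, p2, p3, p5}, ∂A = {p1, p2}.

Closed sets in (X, τ) are complements of opens:
  closed(X, τ) = {∅, {p1}, {p1, p2}, {p1, p3}, {p1, p2, p3}, {p1, p2, p4}, {p1, p2, p3, p4}, {p1, p2, p3, p5}, {p1, p2, p3, p4, p5}}.
int(A) = ⋃ {U ∈ τ : U ⊆ A}. Opens contained in A: ∅, {p5}, {p3, p5}.
Taking the union of these: int(A) = {p3, p5}.
cl(A) = ⋂ {C closed : A ⊆ C}. Closed sets containing A: {p1, p2, p3, p5}, {p1, p2, p3, p4, p5}.
Intersecting these: cl(A) = {p1, p2, p3, p5}.
∂A = cl(A) ∖ int(A) = {p1, p2, p3, p5} ∖ {p3, p5} = {p1, p2}.


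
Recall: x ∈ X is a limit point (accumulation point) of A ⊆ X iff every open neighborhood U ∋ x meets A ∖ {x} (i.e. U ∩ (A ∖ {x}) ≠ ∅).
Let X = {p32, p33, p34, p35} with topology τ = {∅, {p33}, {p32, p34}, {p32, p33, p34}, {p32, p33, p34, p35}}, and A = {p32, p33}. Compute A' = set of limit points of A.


A' = {p34, p35}

For each x ∈ X, list the open sets U ∈ τ with x ∈ U, then check whether U ∩ (A ∖ {x}) ≠ ∅ for every such U.
  x = p32: open {p32, p34} ∋ x has {p32, p34} ∩ (A ∖ {p32}) = ∅, so x is NOT a limit point.
  x = p33: open {p33} ∋ x has {p33} ∩ (A ∖ {p33}) = ∅, so x is NOT a limit point.
  x = p34: opens ∋ x are {p32, p34}, {p32, p33, p34}, {p32, p33, p34, p35}; each meets A ∖ {p34}, so x IS a limit point.
  x = p35: opens ∋ x are {p32, p33, p34, p35}; each meets A ∖ {p35}, so x IS a limit point.
Collecting: A' = {p34, p35}.


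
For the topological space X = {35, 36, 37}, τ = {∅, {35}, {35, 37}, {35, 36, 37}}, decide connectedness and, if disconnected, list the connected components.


(X, τ) is connected.

Find clopen sets (U ∈ τ with X ∖ U ∈ τ):
  U = ∅, X ∖ U = {35, 36, 37} — both open, so U is clopen.
  U = {35, 36, 37}, X ∖ U = ∅ — both open, so U is clopen.
Only trivial clopens (∅ and X) exist, so (X, τ) is connected.
Compute connected components by grouping points that agree on all clopens:
  component: {35, 36, 37}


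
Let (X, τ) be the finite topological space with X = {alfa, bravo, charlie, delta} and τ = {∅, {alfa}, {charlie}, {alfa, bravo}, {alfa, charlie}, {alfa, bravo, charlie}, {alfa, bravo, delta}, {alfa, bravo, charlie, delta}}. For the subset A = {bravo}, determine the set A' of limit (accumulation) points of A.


A' = {delta}

For each x ∈ X, list the open sets U ∈ τ with x ∈ U, then check whether U ∩ (A ∖ {x}) ≠ ∅ for every such U.
  x = alfa: open {alfa} ∋ x has {alfa} ∩ (A ∖ {alfa}) = ∅, so x is NOT a limit point.
  x = bravo: open {alfa, bravo} ∋ x has {alfa, bravo} ∩ (A ∖ {bravo}) = ∅, so x is NOT a limit point.
  x = charlie: open {charlie} ∋ x has {charlie} ∩ (A ∖ {charlie}) = ∅, so x is NOT a limit point.
  x = delta: opens ∋ x are {alfa, bravo, delta}, {alfa, bravo, charlie, delta}; each meets A ∖ {delta}, so x IS a limit point.
Collecting: A' = {delta}.


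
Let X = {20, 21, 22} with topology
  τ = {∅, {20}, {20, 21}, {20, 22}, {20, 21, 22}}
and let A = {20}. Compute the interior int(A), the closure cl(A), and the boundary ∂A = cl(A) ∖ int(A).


int(A) = {20}, cl(A) = {20, 21, 22}, ∂A = {21, 22}.

Closed sets in (X, τ) are complements of opens:
  closed(X, τ) = {∅, {21}, {22}, {21, 22}, {20, 21, 22}}.
int(A) = ⋃ {U ∈ τ : U ⊆ A}. Opens contained in A: ∅, {20}.
Taking the union of these: int(A) = {20}.
cl(A) = ⋂ {C closed : A ⊆ C}. Closed sets containing A: {20, 21, 22}.
Intersecting these: cl(A) = {20, 21, 22}.
∂A = cl(A) ∖ int(A) = {20, 21, 22} ∖ {20} = {21, 22}.


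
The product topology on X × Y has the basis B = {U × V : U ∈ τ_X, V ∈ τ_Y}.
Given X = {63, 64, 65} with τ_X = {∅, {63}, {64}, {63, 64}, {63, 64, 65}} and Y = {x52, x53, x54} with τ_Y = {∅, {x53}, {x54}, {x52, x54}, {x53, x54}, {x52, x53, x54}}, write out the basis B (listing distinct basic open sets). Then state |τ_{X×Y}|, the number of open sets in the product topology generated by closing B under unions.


Basis B = {∅ × ∅, {63} × {x53}, {63} × {x54}, {64} × {x53}, {64} × {x54}, {63} × {x52, x54}, {63} × {x53, x54}, {63, 64} × {x53}, {63, 64} × {x54}, {64} × {x52, x54}, {64} × {x53, x54}, {63} × {x52, x53, x54}, {63, 64, 65} × {x53}, {63, 64, 65} × {x54}, {64} × {x52, x53, x54}, {63, 64} × {x52, x54}, {63, 64} × {x53, x54}, {63, 64} × {x52, x53, x54}, {63, 64, 65} × {x52, x54}, {63, 64, 65} × {x53, x54}, {63, 64, 65} × {x52, x53, x54}}; |τ_{X×Y}| = 70.

Enumerate products U × V with U ∈ τ_X, V ∈ τ_Y (deduplicated):
  ∅ × ∅ = {} (∅)
  {63} × {x53} = {(63,x53)}
  {63} × {x54} = {(63,x54)}
  {64} × {x53} = {(64,x53)}
  {64} × {x54} = {(64,x54)}
  {63} × {x52, x54} = {(63,x52), (63,x54)}
  {63} × {x53, x54} = {(63,x53), (63,x54)}
  {63, 64} × {x53} = {(63,x53), (64,x53)}
  {63, 64} × {x54} = {(63,x54), (64,x54)}
  {64} × {x52, x54} = {(64,x52), (64,x54)}
  {64} × {x53, x54} = {(64,x53), (64,x54)}
  {63} × {x52, x53, x54} = {(63,x52), (63,x53), (63,x54)}
  {63, 64, 65} × {x53} = {(63,x53), (64,x53), (65,x53)}
  {63, 64, 65} × {x54} = {(63,x54), (64,x54), (65,x54)}
  {64} × {x52, x53, x54} = {(64,x52), (64,x53), (64,x54)}
  {63, 64} × {x52, x54} = {(63,x52), (63,x54), (64,x52), (64,x54)}
  {63, 64} × {x53, x54} = {(63,x53), (63,x54), (64,x53), (64,x54)}
  {63, 64} × {x52, x53, x54} = {(63,x52), (63,x53), (63,x54), (64,x52), (64,x53), (64,x54)}
  {63, 64, 65} × {x52, x54} = {(63,x52), (63,x54), (64,x52), (64,x54), (65,x52), (65,x54)}
  {63, 64, 65} × {x53, x54} = {(63,x53), (63,x54), (64,x53), (64,x54), (65,x53), (65,x54)}
  {63, 64, 65} × {x52, x53, x54} = {(63,x52), (63,x53), (63,x54), (64,x52), (64,x53), (64,x54), (65,x52), (65,x53), (65,x54)}
These 21 distinct sets form the basis B.
Close under arbitrary unions to get τ_{X×Y}; counting gives |τ_{X×Y}| = 70.


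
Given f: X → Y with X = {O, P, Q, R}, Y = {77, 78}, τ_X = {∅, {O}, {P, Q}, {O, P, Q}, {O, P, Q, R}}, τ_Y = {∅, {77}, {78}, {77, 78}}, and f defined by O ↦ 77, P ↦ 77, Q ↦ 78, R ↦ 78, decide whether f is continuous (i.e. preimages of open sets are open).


f is NOT continuous.

Compute f^{-1}(U) for each U ∈ τ_Y:
  U = ∅: f^{-1}(U) = ∅ ∈ τ_X ✓.
  U = {77}: f^{-1}(U) = {O, P} ∉ τ_X ✗.
  U = {78}: f^{-1}(U) = {Q, R} ∉ τ_X ✗.
  U = {77, 78}: f^{-1}(U) = {O, P, Q, R} ∈ τ_X ✓.
Found U = {77} with f^{-1}(U) = {O, P} not in τ_X. Therefore f is NOT continuous.


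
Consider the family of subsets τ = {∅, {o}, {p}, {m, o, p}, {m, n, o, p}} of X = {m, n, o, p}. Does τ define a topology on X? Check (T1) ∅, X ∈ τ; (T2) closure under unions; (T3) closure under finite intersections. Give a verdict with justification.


τ is NOT a topology on X.

Axiom (T1): ∅ ∈ τ? Yes; X ∈ τ? Yes.
Axiom (T2/T3): check pairwise unions and intersections of members of τ.
Counterexample for (T2): {o} ∪ {p} = {o, p} ∉ τ. Therefore τ is NOT a topology.


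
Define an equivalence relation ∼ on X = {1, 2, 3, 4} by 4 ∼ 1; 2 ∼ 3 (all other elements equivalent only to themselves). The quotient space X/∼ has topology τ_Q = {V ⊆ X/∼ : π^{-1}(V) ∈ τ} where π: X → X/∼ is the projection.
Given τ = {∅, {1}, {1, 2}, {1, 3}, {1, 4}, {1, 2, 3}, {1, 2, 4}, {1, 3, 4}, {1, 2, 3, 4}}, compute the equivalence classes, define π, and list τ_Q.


X/∼ = {[1=4], [2=3]}; |τ_Q| = 3.

Equivalence classes: [1=4], [2=3].
Quotient map π: X → X/∼ sends 1 ↦ [1=4], 2 ↦ [2=3], 3 ↦ [2=3], 4 ↦ [1=4].
For each subset V ⊆ X/∼, compute π^{-1}(V) ⊆ X and check whether π^{-1}(V) ∈ τ. V is open in τ_Q iff π^{-1}(V) ∈ τ.
  V = {}: π^{-1}(V) = ∅ ∈ τ ✓.
  V = {[1=4]}: π^{-1}(V) = {1, 4} ∈ τ ✓.
  V = {[2=3]}: π^{-1}(V) = {2, 3} ∉ τ ✗.
  V = {[1=4], [2=3]}: π^{-1}(V) = {1, 2, 3, 4} ∈ τ ✓.
Open sets in the quotient: τ_Q = {{}, {[1=4]}, {[1=4], [2=3]}} (3 elements).


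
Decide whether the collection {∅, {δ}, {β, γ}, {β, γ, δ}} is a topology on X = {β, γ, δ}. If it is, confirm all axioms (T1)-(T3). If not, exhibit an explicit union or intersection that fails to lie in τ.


τ IS a topology on X.

Axiom (T1): ∅ ∈ τ? Yes; X ∈ τ? Yes.
Axiom (T2/T3): check pairwise unions and intersections of members of τ.
All pairwise intersections and unions checked — each lies in τ. Therefore τ satisfies (T1), (T2), (T3): it IS a topology on X.


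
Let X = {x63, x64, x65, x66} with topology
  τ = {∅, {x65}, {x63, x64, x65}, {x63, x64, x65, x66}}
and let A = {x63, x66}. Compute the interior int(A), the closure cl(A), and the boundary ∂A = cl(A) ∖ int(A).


int(A) = ∅, cl(A) = {x63, x64, x66}, ∂A = {x63, x64, x66}.

Closed sets in (X, τ) are complements of opens:
  closed(X, τ) = {∅, {x66}, {x63, x64, x66}, {x63, x64, x65, x66}}.
int(A) = ⋃ {U ∈ τ : U ⊆ A}. Opens contained in A: ∅.
Taking the union of these: int(A) = ∅.
cl(A) = ⋂ {C closed : A ⊆ C}. Closed sets containing A: {x63, x64, x66}, {x63, x64, x65, x66}.
Intersecting these: cl(A) = {x63, x64, x66}.
∂A = cl(A) ∖ int(A) = {x63, x64, x66} ∖ ∅ = {x63, x64, x66}.


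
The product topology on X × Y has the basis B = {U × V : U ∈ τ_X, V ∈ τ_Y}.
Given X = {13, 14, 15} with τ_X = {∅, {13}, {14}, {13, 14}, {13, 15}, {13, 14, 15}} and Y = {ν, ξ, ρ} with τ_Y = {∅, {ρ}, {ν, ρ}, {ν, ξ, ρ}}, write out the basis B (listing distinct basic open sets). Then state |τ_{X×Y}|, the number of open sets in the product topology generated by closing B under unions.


Basis B = {∅ × ∅, {13} × {ρ}, {14} × {ρ}, {13} × {ν, ρ}, {13, 14} × {ρ}, {13, 15} × {ρ}, {14} × {ν, ρ}, {13} × {ν, ξ, ρ}, {13, 14, 15} × {ρ}, {14} × {ν, ξ, ρ}, {13, 14} × {ν, ρ}, {13, 15} × {ν, ρ}, {13, 14} × {ν, ξ, ρ}, {13, 15} × {ν, ξ, ρ}, {13, 14, 15} × {ν, ρ}, {13, 14, 15} × {ν, ξ, ρ}}; |τ_{X×Y}| = 40.

Enumerate products U × V with U ∈ τ_X, V ∈ τ_Y (deduplicated):
  ∅ × ∅ = {} (∅)
  {13} × {ρ} = {(13,ρ)}
  {14} × {ρ} = {(14,ρ)}
  {13} × {ν, ρ} = {(13,ν), (13,ρ)}
  {13, 14} × {ρ} = {(13,ρ), (14,ρ)}
  {13, 15} × {ρ} = {(13,ρ), (15,ρ)}
  {14} × {ν, ρ} = {(14,ν), (14,ρ)}
  {13} × {ν, ξ, ρ} = {(13,ν), (13,ξ), (13,ρ)}
  {13, 14, 15} × {ρ} = {(13,ρ), (14,ρ), (15,ρ)}
  {14} × {ν, ξ, ρ} = {(14,ν), (14,ξ), (14,ρ)}
  {13, 14} × {ν, ρ} = {(13,ν), (13,ρ), (14,ν), (14,ρ)}
  {13, 15} × {ν, ρ} = {(13,ν), (13,ρ), (15,ν), (15,ρ)}
  {13, 14} × {ν, ξ, ρ} = {(13,ν), (13,ξ), (13,ρ), (14,ν), (14,ξ), (14,ρ)}
  {13, 15} × {ν, ξ, ρ} = {(13,ν), (13,ξ), (13,ρ), (15,ν), (15,ξ), (15,ρ)}
  {13, 14, 15} × {ν, ρ} = {(13,ν), (13,ρ), (14,ν), (14,ρ), (15,ν), (15,ρ)}
  {13, 14, 15} × {ν, ξ, ρ} = {(13,ν), (13,ξ), (13,ρ), (14,ν), (14,ξ), (14,ρ), (15,ν), (15,ξ), (15,ρ)}
These 16 distinct sets form the basis B.
Close under arbitrary unions to get τ_{X×Y}; counting gives |τ_{X×Y}| = 40.


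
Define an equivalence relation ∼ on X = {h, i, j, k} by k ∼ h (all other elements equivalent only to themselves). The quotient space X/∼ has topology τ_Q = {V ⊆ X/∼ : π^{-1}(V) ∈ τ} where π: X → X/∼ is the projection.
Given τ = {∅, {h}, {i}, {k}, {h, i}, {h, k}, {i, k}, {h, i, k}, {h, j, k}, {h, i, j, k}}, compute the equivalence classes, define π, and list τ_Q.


X/∼ = {[h=k], [i], [j]}; |τ_Q| = 6.

Equivalence classes: [h=k], [i], [j].
Quotient map π: X → X/∼ sends h ↦ [h=k], i ↦ [i], j ↦ [j], k ↦ [h=k].
For each subset V ⊆ X/∼, compute π^{-1}(V) ⊆ X and check whether π^{-1}(V) ∈ τ. V is open in τ_Q iff π^{-1}(V) ∈ τ.
  V = {}: π^{-1}(V) = ∅ ∈ τ ✓.
  V = {[h=k]}: π^{-1}(V) = {h, k} ∈ τ ✓.
  V = {[i]}: π^{-1}(V) = {i} ∈ τ ✓.
  V = {[h=k], [i]}: π^{-1}(V) = {h, i, k} ∈ τ ✓.
  V = {[j]}: π^{-1}(V) = {j} ∉ τ ✗.
  V = {[h=k], [j]}: π^{-1}(V) = {h, j, k} ∈ τ ✓.
  V = {[i], [j]}: π^{-1}(V) = {i, j} ∉ τ ✗.
  V = {[h=k], [i], [j]}: π^{-1}(V) = {h, i, j, k} ∈ τ ✓.
Open sets in the quotient: τ_Q = {{}, {[h=k]}, {[i]}, {[h=k], [i]}, {[h=k], [j]}, {[h=k], [i], [j]}} (6 elements).


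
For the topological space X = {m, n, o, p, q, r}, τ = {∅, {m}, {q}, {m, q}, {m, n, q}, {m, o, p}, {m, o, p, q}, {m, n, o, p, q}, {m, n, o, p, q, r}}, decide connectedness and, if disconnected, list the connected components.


(X, τ) is connected.

Find clopen sets (U ∈ τ with X ∖ U ∈ τ):
  U = ∅, X ∖ U = {m, n, o, p, q, r} — both open, so U is clopen.
  U = {m, n, o, p, q, r}, X ∖ U = ∅ — both open, so U is clopen.
Only trivial clopens (∅ and X) exist, so (X, τ) is connected.
Compute connected components by grouping points that agree on all clopens:
  component: {m, n, o, p, q, r}


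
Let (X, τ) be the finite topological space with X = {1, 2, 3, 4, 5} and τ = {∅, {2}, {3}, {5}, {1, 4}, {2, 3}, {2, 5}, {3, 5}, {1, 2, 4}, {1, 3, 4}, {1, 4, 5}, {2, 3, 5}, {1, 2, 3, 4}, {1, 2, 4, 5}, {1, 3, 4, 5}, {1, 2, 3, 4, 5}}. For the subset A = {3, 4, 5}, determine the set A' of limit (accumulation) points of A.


A' = {1}

For each x ∈ X, list the open sets U ∈ τ with x ∈ U, then check whether U ∩ (A ∖ {x}) ≠ ∅ for every such U.
  x = 1: opens ∋ x are {1, 4}, {1, 2, 4}, {1, 3, 4}, {1, 4, 5}, {1, 2, 3, 4}, {1, 2, 4, 5}, {1, 3, 4, 5}, {1, 2, 3, 4, 5}; each meets A ∖ {1}, so x IS a limit point.
  x = 2: open {2} ∋ x has {2} ∩ (A ∖ {2}) = ∅, so x is NOT a limit point.
  x = 3: open {3} ∋ x has {3} ∩ (A ∖ {3}) = ∅, so x is NOT a limit point.
  x = 4: open {1, 4} ∋ x has {1, 4} ∩ (A ∖ {4}) = ∅, so x is NOT a limit point.
  x = 5: open {5} ∋ x has {5} ∩ (A ∖ {5}) = ∅, so x is NOT a limit point.
Collecting: A' = {1}.


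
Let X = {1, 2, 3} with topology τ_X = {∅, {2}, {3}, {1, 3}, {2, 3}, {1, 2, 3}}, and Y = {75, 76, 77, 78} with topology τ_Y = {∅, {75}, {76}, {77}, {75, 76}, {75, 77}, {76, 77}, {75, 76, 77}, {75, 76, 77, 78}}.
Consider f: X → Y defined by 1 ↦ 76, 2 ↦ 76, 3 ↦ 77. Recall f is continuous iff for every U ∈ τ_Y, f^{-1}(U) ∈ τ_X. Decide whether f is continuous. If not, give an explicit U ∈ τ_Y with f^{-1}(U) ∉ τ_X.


f is NOT continuous.

Compute f^{-1}(U) for each U ∈ τ_Y:
  U = ∅: f^{-1}(U) = ∅ ∈ τ_X ✓.
  U = {75}: f^{-1}(U) = ∅ ∈ τ_X ✓.
  U = {76}: f^{-1}(U) = {1, 2} ∉ τ_X ✗.
  U = {77}: f^{-1}(U) = {3} ∈ τ_X ✓.
  U = {75, 76}: f^{-1}(U) = {1, 2} ∉ τ_X ✗.
  U = {75, 77}: f^{-1}(U) = {3} ∈ τ_X ✓.
  U = {76, 77}: f^{-1}(U) = {1, 2, 3} ∈ τ_X ✓.
  U = {75, 76, 77}: f^{-1}(U) = {1, 2, 3} ∈ τ_X ✓.
  U = {75, 76, 77, 78}: f^{-1}(U) = {1, 2, 3} ∈ τ_X ✓.
Found U = {76} with f^{-1}(U) = {1, 2} not in τ_X. Therefore f is NOT continuous.


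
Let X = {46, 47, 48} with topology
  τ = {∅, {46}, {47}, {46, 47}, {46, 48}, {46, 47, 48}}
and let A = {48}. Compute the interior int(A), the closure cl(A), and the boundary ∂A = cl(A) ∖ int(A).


int(A) = ∅, cl(A) = {48}, ∂A = {48}.

Closed sets in (X, τ) are complements of opens:
  closed(X, τ) = {∅, {47}, {48}, {46, 48}, {47, 48}, {46, 47, 48}}.
int(A) = ⋃ {U ∈ τ : U ⊆ A}. Opens contained in A: ∅.
Taking the union of these: int(A) = ∅.
cl(A) = ⋂ {C closed : A ⊆ C}. Closed sets containing A: {48}, {46, 48}, {47, 48}, {46, 47, 48}.
Intersecting these: cl(A) = {48}.
∂A = cl(A) ∖ int(A) = {48} ∖ ∅ = {48}.


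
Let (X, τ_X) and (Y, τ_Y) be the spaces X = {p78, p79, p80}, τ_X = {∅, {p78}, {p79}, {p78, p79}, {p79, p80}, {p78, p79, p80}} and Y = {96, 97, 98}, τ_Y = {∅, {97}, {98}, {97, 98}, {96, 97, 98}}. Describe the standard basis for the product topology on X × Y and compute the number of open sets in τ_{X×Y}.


Basis B = {∅ × ∅, {p78} × {97}, {p78} × {98}, {p79} × {97}, {p79} × {98}, {p78} × {97, 98}, {p78, p79} × {97}, {p78, p79} × {98}, {p79} × {97, 98}, {p79, p80} × {97}, {p79, p80} × {98}, {p78} × {96, 97, 98}, {p78, p79, p80} × {97}, {p78, p79, p80} × {98}, {p79} × {96, 97, 98}, {p78, p79} × {97, 98}, {p79, p80} × {97, 98}, {p78, p79} × {96, 97, 98}, {p78, p79, p80} × {97, 98}, {p79, p80} × {96, 97, 98}, {p78, p79, p80} × {96, 97, 98}}; |τ_{X×Y}| = 70.

Enumerate products U × V with U ∈ τ_X, V ∈ τ_Y (deduplicated):
  ∅ × ∅ = {} (∅)
  {p78} × {97} = {(p78,97)}
  {p78} × {98} = {(p78,98)}
  {p79} × {97} = {(p79,97)}
  {p79} × {98} = {(p79,98)}
  {p78} × {97, 98} = {(p78,97), (p78,98)}
  {p78, p79} × {97} = {(p78,97), (p79,97)}
  {p78, p79} × {98} = {(p78,98), (p79,98)}
  {p79} × {97, 98} = {(p79,97), (p79,98)}
  {p79, p80} × {97} = {(p79,97), (p80,97)}
  {p79, p80} × {98} = {(p79,98), (p80,98)}
  {p78} × {96, 97, 98} = {(p78,96), (p78,97), (p78,98)}
  {p78, p79, p80} × {97} = {(p78,97), (p79,97), (p80,97)}
  {p78, p79, p80} × {98} = {(p78,98), (p79,98), (p80,98)}
  {p79} × {96, 97, 98} = {(p79,96), (p79,97), (p79,98)}
  {p78, p79} × {97, 98} = {(p78,97), (p78,98), (p79,97), (p79,98)}
  {p79, p80} × {97, 98} = {(p79,97), (p79,98), (p80,97), (p80,98)}
  {p78, p79} × {96, 97, 98} = {(p78,96), (p78,97), (p78,98), (p79,96), (p79,97), (p79,98)}
  {p78, p79, p80} × {97, 98} = {(p78,97), (p78,98), (p79,97), (p79,98), (p80,97), (p80,98)}
  {p79, p80} × {96, 97, 98} = {(p79,96), (p79,97), (p79,98), (p80,96), (p80,97), (p80,98)}
  {p78, p79, p80} × {96, 97, 98} = {(p78,96), (p78,97), (p78,98), (p79,96), (p79,97), (p79,98), (p80,96), (p80,97), (p80,98)}
These 21 distinct sets form the basis B.
Close under arbitrary unions to get τ_{X×Y}; counting gives |τ_{X×Y}| = 70.


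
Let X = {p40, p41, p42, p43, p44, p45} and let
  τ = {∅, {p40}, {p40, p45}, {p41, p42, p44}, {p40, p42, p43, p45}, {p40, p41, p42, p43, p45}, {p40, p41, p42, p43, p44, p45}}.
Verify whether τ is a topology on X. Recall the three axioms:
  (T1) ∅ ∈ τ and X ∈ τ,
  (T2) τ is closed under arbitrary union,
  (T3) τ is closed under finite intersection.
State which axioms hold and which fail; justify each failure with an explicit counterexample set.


τ is NOT a topology on X.

Axiom (T1): ∅ ∈ τ? Yes; X ∈ τ? Yes.
Axiom (T2/T3): check pairwise unions and intersections of members of τ.
Counterexample for (T2): {p40} ∪ {p41, p42, p44} = {p40, p41, p42, p44} ∉ τ. Therefore τ is NOT a topology.


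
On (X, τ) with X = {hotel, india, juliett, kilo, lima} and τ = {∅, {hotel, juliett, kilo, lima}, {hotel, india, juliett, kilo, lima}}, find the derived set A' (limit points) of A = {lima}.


A' = {hotel, india, juliett, kilo}

For each x ∈ X, list the open sets U ∈ τ with x ∈ U, then check whether U ∩ (A ∖ {x}) ≠ ∅ for every such U.
  x = hotel: opens ∋ x are {hotel, juliett, kilo, lima}, {hotel, india, juliett, kilo, lima}; each meets A ∖ {hotel}, so x IS a limit point.
  x = india: opens ∋ x are {hotel, india, juliett, kilo, lima}; each meets A ∖ {india}, so x IS a limit point.
  x = juliett: opens ∋ x are {hotel, juliett, kilo, lima}, {hotel, india, juliett, kilo, lima}; each meets A ∖ {juliett}, so x IS a limit point.
  x = kilo: opens ∋ x are {hotel, juliett, kilo, lima}, {hotel, india, juliett, kilo, lima}; each meets A ∖ {kilo}, so x IS a limit point.
  x = lima: open {hotel, juliett, kilo, lima} ∋ x has {hotel, juliett, kilo, lima} ∩ (A ∖ {lima}) = ∅, so x is NOT a limit point.
Collecting: A' = {hotel, india, juliett, kilo}.


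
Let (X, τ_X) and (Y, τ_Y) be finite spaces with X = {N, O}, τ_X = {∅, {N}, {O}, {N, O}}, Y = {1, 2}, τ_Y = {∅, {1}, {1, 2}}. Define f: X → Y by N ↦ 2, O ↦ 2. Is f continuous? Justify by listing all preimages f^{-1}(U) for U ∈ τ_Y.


f IS continuous.

Compute f^{-1}(U) for each U ∈ τ_Y:
  U = ∅: f^{-1}(U) = ∅ ∈ τ_X ✓.
  U = {1}: f^{-1}(U) = ∅ ∈ τ_X ✓.
  U = {1, 2}: f^{-1}(U) = {N, O} ∈ τ_X ✓.
Every preimage lies in τ_X, so f IS continuous.


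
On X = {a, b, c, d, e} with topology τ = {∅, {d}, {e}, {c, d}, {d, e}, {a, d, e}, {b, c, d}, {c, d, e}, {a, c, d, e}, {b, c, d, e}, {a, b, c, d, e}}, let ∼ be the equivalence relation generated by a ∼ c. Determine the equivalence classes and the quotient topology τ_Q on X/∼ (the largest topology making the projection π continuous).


X/∼ = {[a=c], [b], [d], [e]}; |τ_Q| = 6.

Equivalence classes: [a=c], [b], [d], [e].
Quotient map π: X → X/∼ sends a ↦ [a=c], b ↦ [b], c ↦ [a=c], d ↦ [d], e ↦ [e].
For each subset V ⊆ X/∼, compute π^{-1}(V) ⊆ X and check whether π^{-1}(V) ∈ τ. V is open in τ_Q iff π^{-1}(V) ∈ τ.
  V = {}: π^{-1}(V) = ∅ ∈ τ ✓.
  V = {[a=c]}: π^{-1}(V) = {a, c} ∉ τ ✗.
  V = {[b]}: π^{-1}(V) = {b} ∉ τ ✗.
  V = {[a=c], [b]}: π^{-1}(V) = {a, b, c} ∉ τ ✗.
  V = {[d]}: π^{-1}(V) = {d} ∈ τ ✓.
  V = {[a=c], [d]}: π^{-1}(V) = {a, c, d} ∉ τ ✗.
  V = {[b], [d]}: π^{-1}(V) = {b, d} ∉ τ ✗.
  V = {[a=c], [b], [d]}: π^{-1}(V) = {a, b, c, d} ∉ τ ✗.
  V = {[e]}: π^{-1}(V) = {e} ∈ τ ✓.
  V = {[a=c], [e]}: π^{-1}(V) = {a, c, e} ∉ τ ✗.
  V = {[b], [e]}: π^{-1}(V) = {b, e} ∉ τ ✗.
  V = {[a=c], [b], [e]}: π^{-1}(V) = {a, b, c, e} ∉ τ ✗.
  V = {[d], [e]}: π^{-1}(V) = {d, e} ∈ τ ✓.
  V = {[a=c], [d], [e]}: π^{-1}(V) = {a, c, d, e} ∈ τ ✓.
  V = {[b], [d], [e]}: π^{-1}(V) = {b, d, e} ∉ τ ✗.
  V = {[a=c], [b], [d], [e]}: π^{-1}(V) = {a, b, c, d, e} ∈ τ ✓.
Open sets in the quotient: τ_Q = {{}, {[d]}, {[e]}, {[d], [e]}, {[a=c], [d], [e]}, {[a=c], [b], [d], [e]}} (6 elements).


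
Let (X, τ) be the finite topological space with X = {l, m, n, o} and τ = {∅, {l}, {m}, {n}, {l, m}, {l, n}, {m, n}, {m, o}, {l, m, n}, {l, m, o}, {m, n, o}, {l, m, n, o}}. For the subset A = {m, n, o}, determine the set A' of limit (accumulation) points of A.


A' = {o}

For each x ∈ X, list the open sets U ∈ τ with x ∈ U, then check whether U ∩ (A ∖ {x}) ≠ ∅ for every such U.
  x = l: open {l} ∋ x has {l} ∩ (A ∖ {l}) = ∅, so x is NOT a limit point.
  x = m: open {m} ∋ x has {m} ∩ (A ∖ {m}) = ∅, so x is NOT a limit point.
  x = n: open {n} ∋ x has {n} ∩ (A ∖ {n}) = ∅, so x is NOT a limit point.
  x = o: opens ∋ x are {m, o}, {l, m, o}, {m, n, o}, {l, m, n, o}; each meets A ∖ {o}, so x IS a limit point.
Collecting: A' = {o}.


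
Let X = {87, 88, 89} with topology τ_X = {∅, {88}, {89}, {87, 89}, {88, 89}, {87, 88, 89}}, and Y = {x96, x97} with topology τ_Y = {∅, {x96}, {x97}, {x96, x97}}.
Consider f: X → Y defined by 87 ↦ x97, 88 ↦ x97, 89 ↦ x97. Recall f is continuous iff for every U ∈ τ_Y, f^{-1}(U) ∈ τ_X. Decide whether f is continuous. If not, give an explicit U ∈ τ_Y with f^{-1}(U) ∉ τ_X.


f IS continuous.

Compute f^{-1}(U) for each U ∈ τ_Y:
  U = ∅: f^{-1}(U) = ∅ ∈ τ_X ✓.
  U = {x96}: f^{-1}(U) = ∅ ∈ τ_X ✓.
  U = {x97}: f^{-1}(U) = {87, 88, 89} ∈ τ_X ✓.
  U = {x96, x97}: f^{-1}(U) = {87, 88, 89} ∈ τ_X ✓.
Every preimage lies in τ_X, so f IS continuous.
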